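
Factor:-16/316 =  - 4/79 = - 2^2*79^(-1 )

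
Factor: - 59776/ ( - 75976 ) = 7472/9497 = 2^4*467^1*9497^( - 1)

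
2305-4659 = -2354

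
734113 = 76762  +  657351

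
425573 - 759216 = -333643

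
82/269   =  82/269=0.30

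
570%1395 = 570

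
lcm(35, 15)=105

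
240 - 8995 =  - 8755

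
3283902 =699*4698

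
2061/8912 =2061/8912 = 0.23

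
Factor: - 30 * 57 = - 2^1*3^2*5^1*19^1  =  - 1710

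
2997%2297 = 700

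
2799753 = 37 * 75669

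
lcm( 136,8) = 136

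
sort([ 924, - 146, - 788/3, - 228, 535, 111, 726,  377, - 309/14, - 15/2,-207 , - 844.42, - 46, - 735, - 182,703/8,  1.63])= [ - 844.42, - 735,-788/3 , - 228, - 207, - 182,-146,-46, - 309/14, - 15/2, 1.63, 703/8 , 111, 377, 535,  726,924 ] 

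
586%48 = 10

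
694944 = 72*9652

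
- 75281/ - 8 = 9410 + 1/8 = 9410.12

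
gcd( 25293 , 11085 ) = 3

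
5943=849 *7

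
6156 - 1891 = 4265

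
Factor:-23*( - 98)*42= 94668= 2^2*  3^1*7^3*23^1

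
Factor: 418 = 2^1*11^1*19^1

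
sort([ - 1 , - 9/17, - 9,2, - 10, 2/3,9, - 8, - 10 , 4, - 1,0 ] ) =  [ - 10, - 10, -9, - 8, - 1, - 1  , - 9/17,0 , 2/3, 2,4,9 ] 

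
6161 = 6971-810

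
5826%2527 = 772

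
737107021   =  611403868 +125703153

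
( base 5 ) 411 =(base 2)1101010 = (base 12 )8A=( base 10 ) 106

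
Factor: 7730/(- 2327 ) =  - 2^1 * 5^1 * 13^(-1)*179^( - 1 )*773^1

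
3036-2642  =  394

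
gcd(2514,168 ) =6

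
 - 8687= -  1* 8687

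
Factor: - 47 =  - 47^1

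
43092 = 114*378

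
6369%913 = 891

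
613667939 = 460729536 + 152938403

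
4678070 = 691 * 6770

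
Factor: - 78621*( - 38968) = 2^3*3^1*73^1*359^1*4871^1 = 3063703128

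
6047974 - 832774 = 5215200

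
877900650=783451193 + 94449457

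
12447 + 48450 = 60897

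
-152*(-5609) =852568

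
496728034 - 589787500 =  - 93059466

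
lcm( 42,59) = 2478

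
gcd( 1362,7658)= 2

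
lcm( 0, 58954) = 0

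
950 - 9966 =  - 9016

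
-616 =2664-3280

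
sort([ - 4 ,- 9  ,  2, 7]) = [-9, - 4, 2, 7] 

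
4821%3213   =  1608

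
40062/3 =13354 = 13354.00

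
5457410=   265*20594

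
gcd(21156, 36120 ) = 516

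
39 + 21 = 60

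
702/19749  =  234/6583 = 0.04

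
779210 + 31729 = 810939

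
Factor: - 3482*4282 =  - 2^2 *1741^1* 2141^1 = - 14909924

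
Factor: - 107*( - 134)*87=1247406=2^1*3^1*29^1 * 67^1*107^1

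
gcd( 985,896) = 1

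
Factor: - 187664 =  - 2^4*37^1*317^1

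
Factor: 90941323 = 11^1*8267393^1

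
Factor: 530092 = 2^2*132523^1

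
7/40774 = 7/40774 = 0.00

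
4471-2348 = 2123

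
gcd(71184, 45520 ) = 16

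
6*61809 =370854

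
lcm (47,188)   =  188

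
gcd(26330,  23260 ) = 10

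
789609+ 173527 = 963136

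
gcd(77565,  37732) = 1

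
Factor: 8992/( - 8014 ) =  - 2^4*281^1*4007^( - 1 )= - 4496/4007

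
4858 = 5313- 455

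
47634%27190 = 20444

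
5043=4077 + 966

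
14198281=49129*289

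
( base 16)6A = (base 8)152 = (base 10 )106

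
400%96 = 16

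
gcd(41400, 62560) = 920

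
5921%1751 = 668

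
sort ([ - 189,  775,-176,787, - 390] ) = [ - 390, - 189, - 176,775,787] 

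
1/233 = 1/233 = 0.00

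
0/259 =0 = 0.00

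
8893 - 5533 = 3360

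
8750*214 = 1872500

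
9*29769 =267921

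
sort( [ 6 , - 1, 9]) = [ - 1  ,  6, 9 ]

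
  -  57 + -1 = -58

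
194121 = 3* 64707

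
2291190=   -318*( -7205) 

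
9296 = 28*332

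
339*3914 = 1326846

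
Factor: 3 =3^1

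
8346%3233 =1880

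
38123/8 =4765 + 3/8 = 4765.38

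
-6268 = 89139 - 95407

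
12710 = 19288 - 6578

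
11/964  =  11/964 =0.01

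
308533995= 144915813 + 163618182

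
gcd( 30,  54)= 6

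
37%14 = 9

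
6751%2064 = 559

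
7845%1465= 520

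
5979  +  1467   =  7446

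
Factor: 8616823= 19^1*127^1*3571^1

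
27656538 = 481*57498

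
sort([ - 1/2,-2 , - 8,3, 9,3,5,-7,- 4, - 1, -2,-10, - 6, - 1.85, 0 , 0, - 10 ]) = [ - 10, - 10, - 8, - 7, - 6, - 4,-2, - 2, - 1.85, - 1,  -  1/2, 0, 0, 3, 3, 5,9]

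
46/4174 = 23/2087 = 0.01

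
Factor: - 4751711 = - 31^1 * 153281^1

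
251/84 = 2 + 83/84 = 2.99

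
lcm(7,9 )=63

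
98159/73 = 98159/73 = 1344.64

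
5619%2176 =1267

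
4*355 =1420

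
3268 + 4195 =7463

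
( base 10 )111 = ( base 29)3o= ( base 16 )6f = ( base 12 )93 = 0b1101111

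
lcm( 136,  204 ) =408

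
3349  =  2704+645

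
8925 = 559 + 8366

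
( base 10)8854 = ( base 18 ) 195g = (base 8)21226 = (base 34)7me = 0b10001010010110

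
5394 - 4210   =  1184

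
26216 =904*29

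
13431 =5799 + 7632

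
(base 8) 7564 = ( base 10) 3956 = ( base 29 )4KC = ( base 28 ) 518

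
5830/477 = 110/9  =  12.22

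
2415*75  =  181125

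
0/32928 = 0 = 0.00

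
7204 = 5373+1831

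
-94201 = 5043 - 99244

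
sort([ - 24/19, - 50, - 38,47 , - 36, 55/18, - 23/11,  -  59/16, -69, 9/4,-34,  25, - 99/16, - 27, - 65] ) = [- 69, - 65, - 50, - 38, - 36, - 34 , - 27, - 99/16, - 59/16,-23/11, - 24/19,9/4, 55/18, 25,47 ]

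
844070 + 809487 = 1653557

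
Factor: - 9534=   -2^1*3^1*7^1*227^1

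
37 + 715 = 752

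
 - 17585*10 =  - 175850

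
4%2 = 0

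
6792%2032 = 696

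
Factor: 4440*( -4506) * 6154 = -123120862560=-2^5*3^2  *  5^1*17^1 *37^1 * 181^1 * 751^1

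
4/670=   2/335=0.01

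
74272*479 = 35576288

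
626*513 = 321138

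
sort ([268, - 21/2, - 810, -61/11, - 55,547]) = [  -  810, - 55, - 21/2,-61/11, 268,547]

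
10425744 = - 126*( - 82744) 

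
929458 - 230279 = 699179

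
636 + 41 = 677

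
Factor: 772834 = 2^1*491^1*787^1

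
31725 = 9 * 3525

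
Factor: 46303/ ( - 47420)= - 2^(  -  2)*5^( - 1) * 19^1 * 2371^( - 1 )*2437^1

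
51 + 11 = 62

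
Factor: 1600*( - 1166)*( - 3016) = 5626649600 = 2^10*5^2*11^1*13^1 * 29^1* 53^1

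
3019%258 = 181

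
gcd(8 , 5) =1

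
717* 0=0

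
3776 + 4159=7935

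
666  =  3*222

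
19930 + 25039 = 44969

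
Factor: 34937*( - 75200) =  - 2^6*5^2*7^2 * 23^1*31^1*47^1=-2627262400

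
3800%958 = 926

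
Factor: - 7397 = -13^1*569^1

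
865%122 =11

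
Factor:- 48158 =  - 2^1*11^2*199^1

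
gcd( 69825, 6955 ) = 5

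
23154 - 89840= - 66686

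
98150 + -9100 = 89050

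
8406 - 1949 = 6457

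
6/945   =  2/315  =  0.01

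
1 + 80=81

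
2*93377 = 186754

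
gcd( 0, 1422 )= 1422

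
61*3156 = 192516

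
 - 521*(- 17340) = 9034140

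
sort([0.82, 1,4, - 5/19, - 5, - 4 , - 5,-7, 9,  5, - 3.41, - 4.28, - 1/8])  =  [ - 7, - 5,  -  5, - 4.28 , - 4, - 3.41 ,-5/19, - 1/8,0.82,1, 4, 5,9 ] 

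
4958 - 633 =4325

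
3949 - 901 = 3048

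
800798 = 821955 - 21157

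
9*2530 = 22770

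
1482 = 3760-2278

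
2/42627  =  2/42627 = 0.00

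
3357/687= 1119/229=4.89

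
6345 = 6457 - 112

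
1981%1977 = 4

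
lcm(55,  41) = 2255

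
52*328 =17056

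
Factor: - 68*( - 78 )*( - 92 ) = - 487968   =  - 2^5*3^1*13^1*17^1*23^1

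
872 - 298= 574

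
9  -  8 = 1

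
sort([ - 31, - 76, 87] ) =[ - 76, - 31, 87]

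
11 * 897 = 9867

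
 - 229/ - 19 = 229/19 = 12.05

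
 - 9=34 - 43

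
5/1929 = 5/1929= 0.00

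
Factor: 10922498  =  2^1 * 71^1 * 76919^1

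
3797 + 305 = 4102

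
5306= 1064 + 4242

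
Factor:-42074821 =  - 42074821^1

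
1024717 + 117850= 1142567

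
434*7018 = 3045812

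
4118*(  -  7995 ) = -32923410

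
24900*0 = 0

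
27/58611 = 9/19537  =  0.00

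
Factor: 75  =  3^1* 5^2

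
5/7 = 5/7 =0.71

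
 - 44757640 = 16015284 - 60772924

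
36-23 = 13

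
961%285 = 106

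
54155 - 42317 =11838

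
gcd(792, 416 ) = 8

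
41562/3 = 13854=13854.00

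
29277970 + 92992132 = 122270102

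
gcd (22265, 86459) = 1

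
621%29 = 12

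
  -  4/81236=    - 1/20309= - 0.00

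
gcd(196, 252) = 28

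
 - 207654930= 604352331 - 812007261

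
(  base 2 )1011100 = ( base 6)232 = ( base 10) 92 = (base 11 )84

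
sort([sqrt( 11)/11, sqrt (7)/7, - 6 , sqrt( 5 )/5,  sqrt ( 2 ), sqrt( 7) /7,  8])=[ - 6,sqrt( 11)/11,sqrt(7 )/7, sqrt( 7 )/7, sqrt( 5 ) /5, sqrt ( 2),8]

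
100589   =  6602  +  93987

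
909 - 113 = 796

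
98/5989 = 98/5989=0.02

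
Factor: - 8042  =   - 2^1*4021^1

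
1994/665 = 2 + 664/665 = 3.00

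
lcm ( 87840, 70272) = 351360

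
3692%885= 152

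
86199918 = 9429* 9142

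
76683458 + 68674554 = 145358012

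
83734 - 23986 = 59748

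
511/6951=73/993 = 0.07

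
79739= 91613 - 11874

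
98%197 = 98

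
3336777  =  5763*579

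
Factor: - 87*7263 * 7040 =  - 2^7*3^4*5^1*11^1*29^1*269^1  =  - 4448442240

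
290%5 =0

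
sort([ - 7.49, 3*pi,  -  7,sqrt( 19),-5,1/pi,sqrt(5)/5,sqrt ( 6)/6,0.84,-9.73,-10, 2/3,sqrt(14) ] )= [ - 10, - 9.73, - 7.49, - 7, - 5, 1/pi, sqrt( 6) /6,sqrt( 5)/5, 2/3,0.84,sqrt( 14),sqrt(19) , 3*pi ] 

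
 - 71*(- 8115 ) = 576165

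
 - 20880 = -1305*16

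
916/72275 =916/72275 = 0.01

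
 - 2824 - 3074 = - 5898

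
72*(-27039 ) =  - 1946808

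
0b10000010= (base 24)5A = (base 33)3V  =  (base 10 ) 130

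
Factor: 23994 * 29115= 698585310 = 2^1* 3^4*5^1*31^1*43^1*  647^1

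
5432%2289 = 854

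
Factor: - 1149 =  - 3^1*383^1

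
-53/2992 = - 53/2992=-0.02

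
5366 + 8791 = 14157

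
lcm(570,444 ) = 42180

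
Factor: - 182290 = - 2^1*5^1  *  18229^1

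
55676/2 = 27838 = 27838.00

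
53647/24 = 2235+ 7/24 = 2235.29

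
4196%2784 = 1412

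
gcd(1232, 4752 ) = 176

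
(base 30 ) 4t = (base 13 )b6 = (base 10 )149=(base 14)a9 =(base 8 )225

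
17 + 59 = 76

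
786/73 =786/73 = 10.77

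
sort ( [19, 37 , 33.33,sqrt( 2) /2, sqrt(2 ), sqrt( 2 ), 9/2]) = [sqrt( 2) /2 , sqrt( 2), sqrt(2),  9/2,19,33.33,37]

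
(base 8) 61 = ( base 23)23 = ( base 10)49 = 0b110001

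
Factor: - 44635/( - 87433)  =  5^1*79^1*113^1 * 87433^( - 1 ) 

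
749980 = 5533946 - 4783966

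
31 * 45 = 1395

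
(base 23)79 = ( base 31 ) 5f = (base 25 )6k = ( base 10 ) 170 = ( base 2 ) 10101010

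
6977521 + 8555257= 15532778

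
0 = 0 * 113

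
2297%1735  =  562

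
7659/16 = 478+11/16  =  478.69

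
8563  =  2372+6191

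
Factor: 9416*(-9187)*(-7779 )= 2^3 * 3^1*11^1*107^1*2593^1*9187^1 = 672920776968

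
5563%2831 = 2732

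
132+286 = 418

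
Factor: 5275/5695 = 5^1 * 17^(-1) * 67^( - 1)*211^1 =1055/1139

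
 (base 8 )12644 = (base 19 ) f6b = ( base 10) 5540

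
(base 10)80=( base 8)120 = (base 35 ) 2A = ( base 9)88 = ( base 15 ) 55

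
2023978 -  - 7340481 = 9364459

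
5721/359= 5721/359 = 15.94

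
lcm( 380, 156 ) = 14820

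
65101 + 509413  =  574514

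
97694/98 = 996+43/49 =996.88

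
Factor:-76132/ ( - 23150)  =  38066/11575 = 2^1*5^( - 2) * 7^1*463^ ( - 1)*2719^1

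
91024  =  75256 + 15768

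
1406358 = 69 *20382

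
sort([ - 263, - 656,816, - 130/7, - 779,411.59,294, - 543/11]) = [- 779, - 656, - 263, - 543/11, - 130/7, 294,411.59, 816] 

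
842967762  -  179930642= 663037120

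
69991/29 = 69991/29 = 2413.48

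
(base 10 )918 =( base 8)1626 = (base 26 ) 198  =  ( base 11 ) 765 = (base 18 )2f0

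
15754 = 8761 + 6993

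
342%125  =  92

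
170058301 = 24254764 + 145803537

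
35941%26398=9543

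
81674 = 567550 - 485876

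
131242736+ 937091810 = 1068334546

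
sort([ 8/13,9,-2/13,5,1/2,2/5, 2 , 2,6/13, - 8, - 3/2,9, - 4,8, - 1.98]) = [ -8, - 4, - 1.98, - 3/2, - 2/13, 2/5,6/13,1/2, 8/13 , 2,2,5,  8,9,9] 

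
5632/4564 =1408/1141 = 1.23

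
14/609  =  2/87 = 0.02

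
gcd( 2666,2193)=43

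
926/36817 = 926/36817 = 0.03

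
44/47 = 44/47 = 0.94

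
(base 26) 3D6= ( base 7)6626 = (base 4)211010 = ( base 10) 2372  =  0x944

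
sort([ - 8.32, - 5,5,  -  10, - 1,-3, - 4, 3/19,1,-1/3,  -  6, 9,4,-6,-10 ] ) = [- 10,- 10 , - 8.32,-6,-6, - 5, - 4, - 3, - 1,-1/3,3/19 , 1, 4,5,9 ]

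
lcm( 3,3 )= 3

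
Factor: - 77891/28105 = -97/35= - 5^( - 1 )*7^( - 1)*97^1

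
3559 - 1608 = 1951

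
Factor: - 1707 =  - 3^1*569^1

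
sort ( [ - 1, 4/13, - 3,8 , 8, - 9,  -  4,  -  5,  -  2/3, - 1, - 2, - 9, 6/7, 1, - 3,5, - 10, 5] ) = [ -10 , - 9,-9, - 5 ,-4, -3,-3, - 2, - 1, - 1, -2/3, 4/13,6/7, 1, 5, 5, 8, 8]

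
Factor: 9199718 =2^1*11^1 * 418169^1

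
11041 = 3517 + 7524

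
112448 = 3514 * 32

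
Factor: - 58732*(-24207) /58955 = 1421725524/58955= 2^2*3^1 * 5^(  -  1 )*13^(-1)*907^( - 1 )*8069^1 *14683^1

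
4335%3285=1050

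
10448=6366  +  4082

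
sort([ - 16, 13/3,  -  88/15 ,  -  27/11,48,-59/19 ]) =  [- 16,-88/15,- 59/19,  -  27/11 , 13/3, 48 ] 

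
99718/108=923+17/54  =  923.31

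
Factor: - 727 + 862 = 3^3 * 5^1  =  135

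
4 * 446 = 1784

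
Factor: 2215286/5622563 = 2^1*17^(  -  1 ) *19^1 * 31^( - 1) * 47^( - 1) * 97^1*227^(-1 ) * 601^1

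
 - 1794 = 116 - 1910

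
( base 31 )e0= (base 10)434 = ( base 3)121002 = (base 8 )662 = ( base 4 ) 12302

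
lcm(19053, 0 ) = 0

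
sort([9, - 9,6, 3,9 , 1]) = [ - 9,  1,3,6, 9 , 9] 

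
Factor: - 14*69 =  - 2^1*3^1*7^1*23^1 =- 966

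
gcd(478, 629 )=1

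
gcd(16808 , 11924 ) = 44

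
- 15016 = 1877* ( - 8)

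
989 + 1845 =2834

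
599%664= 599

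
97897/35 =2797 + 2/35 = 2797.06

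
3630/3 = 1210 = 1210.00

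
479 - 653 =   -  174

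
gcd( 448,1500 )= 4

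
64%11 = 9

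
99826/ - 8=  - 12479  +  3/4   =  - 12478.25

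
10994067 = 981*11207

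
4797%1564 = 105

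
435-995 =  - 560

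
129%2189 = 129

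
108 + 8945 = 9053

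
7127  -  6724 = 403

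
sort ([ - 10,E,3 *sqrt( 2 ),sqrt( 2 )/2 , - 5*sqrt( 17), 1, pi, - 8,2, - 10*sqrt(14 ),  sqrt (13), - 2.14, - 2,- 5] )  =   [-10 * sqrt( 14 ), - 5*sqrt( 17 ) , - 10,  -  8, - 5,  -  2.14 ,-2, sqrt (2 ) /2,1,  2,E,pi,sqrt(13 ),3*sqrt( 2)] 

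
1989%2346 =1989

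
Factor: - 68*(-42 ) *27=2^3*3^4*7^1* 17^1 = 77112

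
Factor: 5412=2^2*3^1*11^1 * 41^1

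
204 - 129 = 75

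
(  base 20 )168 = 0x210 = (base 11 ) 440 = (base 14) 29a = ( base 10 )528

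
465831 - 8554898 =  - 8089067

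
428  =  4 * 107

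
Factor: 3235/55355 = 647^1 * 11071^ ( - 1 ) = 647/11071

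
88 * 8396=738848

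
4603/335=4603/335 = 13.74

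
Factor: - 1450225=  - 5^2* 7^1*8287^1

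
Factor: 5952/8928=2/3 =2^1*3^( - 1)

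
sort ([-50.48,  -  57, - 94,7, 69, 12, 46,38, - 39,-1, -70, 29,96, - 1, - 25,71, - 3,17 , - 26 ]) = [ - 94, - 70, - 57, - 50.48, - 39, - 26, - 25, - 3, - 1, - 1,7,12,  17,29, 38,46, 69 , 71, 96]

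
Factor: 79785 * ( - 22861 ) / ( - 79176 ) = 2^( - 3)*3^3*5^1*197^1*3299^( - 1) * 22861^1  =  607988295/26392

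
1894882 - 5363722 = - 3468840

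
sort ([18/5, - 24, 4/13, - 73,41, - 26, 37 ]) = [ - 73, - 26,-24,4/13,18/5, 37,41]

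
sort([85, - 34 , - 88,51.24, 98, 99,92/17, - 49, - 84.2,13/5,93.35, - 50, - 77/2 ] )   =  [ - 88,-84.2, - 50, - 49,-77/2, - 34,13/5,  92/17,51.24,85, 93.35,98, 99] 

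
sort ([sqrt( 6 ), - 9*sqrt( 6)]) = [ -9*sqrt( 6) , sqrt(6 )]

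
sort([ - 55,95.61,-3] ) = [-55, - 3, 95.61 ]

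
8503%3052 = 2399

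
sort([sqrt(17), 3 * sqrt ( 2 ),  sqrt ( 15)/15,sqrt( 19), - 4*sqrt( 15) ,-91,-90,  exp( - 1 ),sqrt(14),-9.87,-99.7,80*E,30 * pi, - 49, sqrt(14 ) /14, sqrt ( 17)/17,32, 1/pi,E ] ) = [-99.7, - 91 , - 90, - 49,  -  4 * sqrt(15 ),-9.87,sqrt (17)/17,sqrt(15 )/15, sqrt(14)/14, 1/pi,exp(-1), E , sqrt( 14 ) , sqrt( 17),  3*sqrt (2 ), sqrt(19),32, 30*pi, 80*E] 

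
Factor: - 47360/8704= - 2^( - 1) *5^1 * 17^( - 1) * 37^1 = - 185/34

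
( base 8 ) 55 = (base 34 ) 1B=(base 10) 45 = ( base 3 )1200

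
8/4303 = 8/4303 = 0.00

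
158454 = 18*8803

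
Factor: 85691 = 85691^1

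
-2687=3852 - 6539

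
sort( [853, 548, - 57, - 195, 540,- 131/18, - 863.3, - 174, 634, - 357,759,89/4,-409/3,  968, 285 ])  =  [ - 863.3,-357, - 195, - 174,-409/3,-57 , - 131/18, 89/4, 285, 540, 548, 634, 759,853, 968]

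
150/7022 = 75/3511=0.02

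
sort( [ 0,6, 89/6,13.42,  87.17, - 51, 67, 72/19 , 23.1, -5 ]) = [ - 51, - 5,  0,72/19,6, 13.42,89/6,23.1,67,87.17 ] 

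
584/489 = 584/489= 1.19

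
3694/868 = 4 + 111/434 = 4.26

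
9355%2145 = 775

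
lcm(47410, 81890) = 900790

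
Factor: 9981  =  3^2*1109^1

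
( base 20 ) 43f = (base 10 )1675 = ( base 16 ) 68B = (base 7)4612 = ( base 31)1N1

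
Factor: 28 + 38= 66= 2^1 * 3^1*11^1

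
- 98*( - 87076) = 8533448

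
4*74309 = 297236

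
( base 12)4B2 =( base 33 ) lh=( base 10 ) 710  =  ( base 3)222022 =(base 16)2C6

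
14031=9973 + 4058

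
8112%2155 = 1647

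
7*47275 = 330925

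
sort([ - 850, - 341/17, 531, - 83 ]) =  [ - 850, -83, - 341/17, 531] 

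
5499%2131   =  1237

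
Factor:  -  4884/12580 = -33/85 = -3^1*5^( - 1 )* 11^1*17^( - 1)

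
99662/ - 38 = -49831/19 = - 2622.68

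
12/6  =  2 =2.00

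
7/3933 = 7/3933= 0.00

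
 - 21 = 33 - 54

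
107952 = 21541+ 86411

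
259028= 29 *8932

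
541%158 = 67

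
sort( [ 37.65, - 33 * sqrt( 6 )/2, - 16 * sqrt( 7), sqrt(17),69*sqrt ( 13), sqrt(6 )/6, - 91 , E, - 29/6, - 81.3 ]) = [ - 91, - 81.3, - 16 * sqrt( 7), - 33*sqrt( 6) /2, - 29/6, sqrt( 6)/6 , E, sqrt(17 ), 37.65,69*sqrt( 13 )] 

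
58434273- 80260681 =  - 21826408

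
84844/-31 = -84844/31 = -  2736.90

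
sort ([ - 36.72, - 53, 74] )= [-53,-36.72,  74 ] 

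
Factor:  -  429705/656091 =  - 47745/72899 = - 3^2*5^1 * 269^ ( - 1)*271^(-1)*1061^1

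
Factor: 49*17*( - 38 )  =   - 31654  =  - 2^1*7^2*17^1*19^1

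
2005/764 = 2 + 477/764 = 2.62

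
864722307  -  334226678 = 530495629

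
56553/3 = 18851 = 18851.00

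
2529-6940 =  - 4411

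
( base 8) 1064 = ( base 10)564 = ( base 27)ko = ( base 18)1D6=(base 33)H3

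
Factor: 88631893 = 7^1*12661699^1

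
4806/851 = 4806/851 = 5.65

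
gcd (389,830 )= 1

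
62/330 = 31/165 = 0.19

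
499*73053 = 36453447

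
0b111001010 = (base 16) 1ca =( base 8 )712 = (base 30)F8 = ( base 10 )458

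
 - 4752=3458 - 8210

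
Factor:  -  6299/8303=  - 19^( - 2 )*23^(-1) * 6299^1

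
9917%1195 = 357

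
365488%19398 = 16324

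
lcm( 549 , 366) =1098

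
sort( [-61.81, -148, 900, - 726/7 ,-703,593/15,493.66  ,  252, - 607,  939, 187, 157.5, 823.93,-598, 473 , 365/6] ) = [ - 703, - 607, - 598,-148, -726/7, - 61.81,593/15,365/6, 157.5, 187, 252,473,493.66, 823.93,  900, 939 ]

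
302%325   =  302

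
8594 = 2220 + 6374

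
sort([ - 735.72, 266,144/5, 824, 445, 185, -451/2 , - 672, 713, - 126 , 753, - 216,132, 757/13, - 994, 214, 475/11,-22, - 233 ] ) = [ - 994, - 735.72, - 672, - 233, - 451/2,-216, - 126, - 22, 144/5,  475/11, 757/13 , 132, 185, 214, 266, 445 , 713, 753,824]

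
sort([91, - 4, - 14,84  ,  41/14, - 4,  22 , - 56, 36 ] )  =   [ - 56 , - 14, - 4, - 4,41/14 , 22,  36,84, 91] 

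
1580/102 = 790/51 = 15.49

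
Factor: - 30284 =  - 2^2*67^1*113^1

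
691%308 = 75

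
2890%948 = 46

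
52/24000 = 13/6000 = 0.00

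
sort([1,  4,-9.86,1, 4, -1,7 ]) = [ - 9.86,- 1,1,  1,4,4,7] 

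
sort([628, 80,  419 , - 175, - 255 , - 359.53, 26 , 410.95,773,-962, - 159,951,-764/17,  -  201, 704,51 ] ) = [ - 962, - 359.53, - 255,-201, - 175,-159,  -  764/17,26,51, 80,410.95 , 419, 628,  704,773,  951]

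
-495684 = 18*( - 27538 ) 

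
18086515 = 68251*265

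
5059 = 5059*1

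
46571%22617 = 1337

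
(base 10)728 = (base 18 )248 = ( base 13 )440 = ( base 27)qq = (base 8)1330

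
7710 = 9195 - 1485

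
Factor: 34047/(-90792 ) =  - 3/8= - 2^(- 3) * 3^1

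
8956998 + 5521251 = 14478249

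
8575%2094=199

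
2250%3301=2250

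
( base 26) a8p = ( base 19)1071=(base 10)6993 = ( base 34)61N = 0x1b51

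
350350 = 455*770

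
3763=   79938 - 76175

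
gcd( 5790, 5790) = 5790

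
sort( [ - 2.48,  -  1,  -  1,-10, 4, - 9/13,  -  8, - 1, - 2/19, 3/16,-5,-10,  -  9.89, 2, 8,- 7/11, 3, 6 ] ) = [ - 10, - 10,  -  9.89, - 8,  -  5, - 2.48,-1 , - 1, - 1, - 9/13,  -  7/11, - 2/19,3/16,  2,3, 4, 6,  8]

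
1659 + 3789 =5448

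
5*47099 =235495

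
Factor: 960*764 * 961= 704835840 = 2^8*3^1*5^1*31^2*191^1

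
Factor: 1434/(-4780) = - 2^( - 1 )*3^1*5^( - 1) = -3/10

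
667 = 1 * 667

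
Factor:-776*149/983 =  - 2^3 *97^1 * 149^1*983^( - 1) = - 115624/983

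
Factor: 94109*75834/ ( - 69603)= -2378887302/23201 = -2^1*3^1*11^1 * 383^1*23201^ (-1 )*94109^1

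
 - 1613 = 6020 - 7633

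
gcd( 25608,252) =12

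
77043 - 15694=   61349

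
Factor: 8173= 11^1*743^1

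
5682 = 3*1894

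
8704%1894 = 1128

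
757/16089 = 757/16089 = 0.05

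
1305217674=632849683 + 672367991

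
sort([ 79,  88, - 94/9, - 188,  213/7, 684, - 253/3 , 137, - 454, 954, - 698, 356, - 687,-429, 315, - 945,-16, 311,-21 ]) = [ -945, - 698,  -  687,-454,-429 ,- 188, - 253/3, - 21, - 16, - 94/9,213/7,79, 88, 137, 311,315,356,684, 954]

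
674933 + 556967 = 1231900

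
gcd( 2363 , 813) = 1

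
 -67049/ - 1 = 67049  +  0/1 = 67049.00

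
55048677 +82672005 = 137720682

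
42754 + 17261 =60015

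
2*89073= 178146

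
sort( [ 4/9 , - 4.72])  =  [ - 4.72,  4/9]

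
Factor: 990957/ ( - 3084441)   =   - 11^1*19^( - 1)*53^( - 1 )*1021^( - 1)*30029^1 =- 330319/1028147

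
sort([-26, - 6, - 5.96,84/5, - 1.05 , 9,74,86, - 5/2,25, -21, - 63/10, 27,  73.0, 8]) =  [ - 26 ,-21 ,-63/10, - 6, - 5.96, - 5/2, - 1.05 , 8,  9, 84/5,25 , 27 , 73.0 , 74 , 86]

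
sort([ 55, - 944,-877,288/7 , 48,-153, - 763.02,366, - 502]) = [-944, - 877,  -  763.02, - 502, - 153, 288/7, 48, 55 , 366]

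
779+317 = 1096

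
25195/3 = 8398  +  1/3=8398.33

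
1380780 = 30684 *45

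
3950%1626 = 698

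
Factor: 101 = 101^1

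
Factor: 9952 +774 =2^1*31^1*173^1 = 10726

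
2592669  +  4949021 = 7541690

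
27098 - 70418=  - 43320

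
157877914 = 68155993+89721921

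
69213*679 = 46995627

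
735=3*245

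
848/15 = 56 + 8/15 = 56.53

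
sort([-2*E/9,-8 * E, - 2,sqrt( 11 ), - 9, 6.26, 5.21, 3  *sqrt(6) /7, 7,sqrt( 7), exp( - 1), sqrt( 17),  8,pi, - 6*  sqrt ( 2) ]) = [-8*E, - 9, - 6*sqrt( 2 ), - 2, - 2* E/9 , exp( - 1), 3  *  sqrt(6)/7, sqrt(7),pi,sqrt(11),sqrt (17 ), 5.21 , 6.26, 7 , 8 ] 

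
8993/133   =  8993/133 = 67.62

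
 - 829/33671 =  - 1 + 32842/33671 = - 0.02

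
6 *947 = 5682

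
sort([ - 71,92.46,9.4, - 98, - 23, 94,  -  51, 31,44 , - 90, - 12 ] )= [ - 98,-90 ,  -  71, - 51, - 23, - 12,9.4,  31,44,  92.46,94]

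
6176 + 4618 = 10794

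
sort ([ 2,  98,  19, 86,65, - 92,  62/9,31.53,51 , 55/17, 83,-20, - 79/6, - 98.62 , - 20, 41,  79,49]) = [ - 98.62, -92, - 20,  -  20, - 79/6,2,55/17,  62/9, 19,31.53,41, 49, 51, 65 , 79,83,86, 98]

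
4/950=2/475 = 0.00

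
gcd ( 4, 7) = 1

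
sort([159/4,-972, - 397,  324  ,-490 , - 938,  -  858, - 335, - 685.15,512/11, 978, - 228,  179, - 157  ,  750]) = [ - 972, - 938, - 858 , - 685.15, - 490,-397,-335, - 228,-157,159/4, 512/11, 179  ,  324, 750, 978]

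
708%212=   72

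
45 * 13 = 585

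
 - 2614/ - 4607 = 2614/4607 = 0.57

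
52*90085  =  4684420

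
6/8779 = 6/8779  =  0.00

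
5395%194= 157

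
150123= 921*163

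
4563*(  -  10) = -45630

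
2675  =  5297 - 2622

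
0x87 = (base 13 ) a5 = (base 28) 4N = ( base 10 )135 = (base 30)4F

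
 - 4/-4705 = 4/4705 = 0.00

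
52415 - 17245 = 35170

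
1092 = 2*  546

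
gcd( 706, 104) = 2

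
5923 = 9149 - 3226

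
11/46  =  11/46 = 0.24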